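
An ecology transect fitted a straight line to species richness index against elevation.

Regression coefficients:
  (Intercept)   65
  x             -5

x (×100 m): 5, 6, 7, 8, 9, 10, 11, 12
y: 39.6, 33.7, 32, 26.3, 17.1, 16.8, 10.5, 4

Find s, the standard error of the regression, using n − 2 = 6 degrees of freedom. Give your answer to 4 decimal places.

s = 1.8457

x=5: ŷ = 65 − 5·5 = 40; e = 39.6 − 40 = -0.4
x=6: ŷ = 65 − 5·6 = 35; e = 33.7 − 35 = -1.3
x=7: ŷ = 65 − 5·7 = 30; e = 32 − 30 = 2
x=8: ŷ = 65 − 5·8 = 25; e = 26.3 − 25 = 1.3
x=9: ŷ = 65 − 5·9 = 20; e = 17.1 − 20 = -2.9
x=10: ŷ = 65 − 5·10 = 15; e = 16.8 − 15 = 1.8
x=11: ŷ = 65 − 5·11 = 10; e = 10.5 − 10 = 0.5
x=12: ŷ = 65 − 5·12 = 5; e = 4 − 5 = -1
SSE = 0.16 + 1.69 + 4 + 1.69 + 8.41 + 3.24 + 0.25 + 1 = 20.44
s = √(20.44/6) = √3.40667 ≈ 1.8457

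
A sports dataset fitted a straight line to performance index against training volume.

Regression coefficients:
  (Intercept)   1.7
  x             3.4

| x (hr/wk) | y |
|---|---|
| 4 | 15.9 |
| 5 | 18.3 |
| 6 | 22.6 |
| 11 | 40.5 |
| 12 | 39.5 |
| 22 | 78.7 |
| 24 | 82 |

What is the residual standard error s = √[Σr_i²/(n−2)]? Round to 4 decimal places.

x=4: ŷ = 1.7 + 3.4·4 = 15.3; r = 15.9 − 15.3 = 0.6
x=5: ŷ = 1.7 + 3.4·5 = 18.7; r = 18.3 − 18.7 = -0.4
x=6: ŷ = 1.7 + 3.4·6 = 22.1; r = 22.6 − 22.1 = 0.5
x=11: ŷ = 1.7 + 3.4·11 = 39.1; r = 40.5 − 39.1 = 1.4
x=12: ŷ = 1.7 + 3.4·12 = 42.5; r = 39.5 − 42.5 = -3
x=22: ŷ = 1.7 + 3.4·22 = 76.5; r = 78.7 − 76.5 = 2.2
x=24: ŷ = 1.7 + 3.4·24 = 83.3; r = 82 − 83.3 = -1.3
SSE = 0.36 + 0.16 + 0.25 + 1.96 + 9 + 4.84 + 1.69 = 18.26
s = √(18.26/5) = √3.652 ≈ 1.9110

s = 1.9110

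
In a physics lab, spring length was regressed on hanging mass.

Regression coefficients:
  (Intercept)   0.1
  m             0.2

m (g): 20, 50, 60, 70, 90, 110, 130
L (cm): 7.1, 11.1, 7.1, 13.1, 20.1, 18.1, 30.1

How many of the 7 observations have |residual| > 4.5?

1

m=20: ŷ = 0.1 + 0.2·20 = 4.1; r = 7.1 − 4.1 = 3
m=50: ŷ = 0.1 + 0.2·50 = 10.1; r = 11.1 − 10.1 = 1
m=60: ŷ = 0.1 + 0.2·60 = 12.1; r = 7.1 − 12.1 = -5
m=70: ŷ = 0.1 + 0.2·70 = 14.1; r = 13.1 − 14.1 = -1
m=90: ŷ = 0.1 + 0.2·90 = 18.1; r = 20.1 − 18.1 = 2
m=110: ŷ = 0.1 + 0.2·110 = 22.1; r = 18.1 − 22.1 = -4
m=130: ŷ = 0.1 + 0.2·130 = 26.1; r = 30.1 − 26.1 = 4
|r| > 4.5: m=60 (|r|=5) → 1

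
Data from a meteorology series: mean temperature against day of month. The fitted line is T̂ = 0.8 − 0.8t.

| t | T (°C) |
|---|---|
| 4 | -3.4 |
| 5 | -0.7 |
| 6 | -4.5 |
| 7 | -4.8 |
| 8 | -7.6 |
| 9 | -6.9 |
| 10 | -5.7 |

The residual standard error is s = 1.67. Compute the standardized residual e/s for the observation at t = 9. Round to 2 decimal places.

T̂ = 0.8 − 0.8·9 = -6.4
e = -6.9 − (-6.4) = -0.5
e/s = -0.5 / 1.67 = -0.30

-0.30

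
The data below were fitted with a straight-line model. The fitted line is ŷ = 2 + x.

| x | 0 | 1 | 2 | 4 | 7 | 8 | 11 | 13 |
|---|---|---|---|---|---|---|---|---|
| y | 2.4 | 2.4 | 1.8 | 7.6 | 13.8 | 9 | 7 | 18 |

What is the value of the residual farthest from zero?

r = -6

x=0: ŷ = 2 + 0 = 2; r = 2.4 − 2 = 0.4
x=1: ŷ = 2 + 1 = 3; r = 2.4 − 3 = -0.6
x=2: ŷ = 2 + 2 = 4; r = 1.8 − 4 = -2.2
x=4: ŷ = 2 + 4 = 6; r = 7.6 − 6 = 1.6
x=7: ŷ = 2 + 7 = 9; r = 13.8 − 9 = 4.8
x=8: ŷ = 2 + 8 = 10; r = 9 − 10 = -1
x=11: ŷ = 2 + 11 = 13; r = 7 − 13 = -6
x=13: ŷ = 2 + 13 = 15; r = 18 − 15 = 3
Largest |r| is 6 at x = 11, residual -6.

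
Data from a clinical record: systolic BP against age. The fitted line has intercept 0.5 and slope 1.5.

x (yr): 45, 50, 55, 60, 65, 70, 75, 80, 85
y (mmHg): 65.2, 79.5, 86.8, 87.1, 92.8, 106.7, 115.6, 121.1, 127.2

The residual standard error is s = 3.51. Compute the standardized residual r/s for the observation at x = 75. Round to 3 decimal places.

ŷ = 0.5 + 1.5·75 = 113
r = 115.6 − 113 = 2.6
r/s = 2.6 / 3.51 = 0.741

0.741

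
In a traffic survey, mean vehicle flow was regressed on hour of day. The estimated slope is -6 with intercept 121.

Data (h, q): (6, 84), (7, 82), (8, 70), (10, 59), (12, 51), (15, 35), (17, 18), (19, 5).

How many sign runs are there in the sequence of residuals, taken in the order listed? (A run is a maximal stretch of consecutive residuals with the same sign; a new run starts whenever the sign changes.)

h=6: q̂ = 121 − 6·6 = 85; r = 84 − 85 = -1
h=7: q̂ = 121 − 6·7 = 79; r = 82 − 79 = 3
h=8: q̂ = 121 − 6·8 = 73; r = 70 − 73 = -3
h=10: q̂ = 121 − 6·10 = 61; r = 59 − 61 = -2
h=12: q̂ = 121 − 6·12 = 49; r = 51 − 49 = 2
h=15: q̂ = 121 − 6·15 = 31; r = 35 − 31 = 4
h=17: q̂ = 121 − 6·17 = 19; r = 18 − 19 = -1
h=19: q̂ = 121 − 6·19 = 7; r = 5 − 7 = -2
Signs: − + − − + + − −
Runs: −×1, +×1, −×2, +×2, −×2 → 5

5 runs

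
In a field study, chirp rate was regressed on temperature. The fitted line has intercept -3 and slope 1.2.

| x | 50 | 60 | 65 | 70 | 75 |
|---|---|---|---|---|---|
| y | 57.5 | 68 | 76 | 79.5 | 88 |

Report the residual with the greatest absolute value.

r = -1.5

x=50: ŷ = -3 + 1.2·50 = 57; r = 57.5 − 57 = 0.5
x=60: ŷ = -3 + 1.2·60 = 69; r = 68 − 69 = -1
x=65: ŷ = -3 + 1.2·65 = 75; r = 76 − 75 = 1
x=70: ŷ = -3 + 1.2·70 = 81; r = 79.5 − 81 = -1.5
x=75: ŷ = -3 + 1.2·75 = 87; r = 88 − 87 = 1
Largest |r| is 1.5 at x = 70, residual -1.5.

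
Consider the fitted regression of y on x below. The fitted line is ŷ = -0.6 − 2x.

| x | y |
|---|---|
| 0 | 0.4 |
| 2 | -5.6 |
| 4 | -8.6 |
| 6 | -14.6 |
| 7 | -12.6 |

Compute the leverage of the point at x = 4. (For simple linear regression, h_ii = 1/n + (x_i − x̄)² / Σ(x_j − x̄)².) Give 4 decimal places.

x̄ = (0 + 2 + 4 + 6 + 7)/5 = 3.8
Σ(x − x̄)² = 14.44 + 3.24 + 0.04 + 4.84 + 10.24 = 32.8
h = 1/5 + (0.2)²/32.8 = 0.2 + 0.00121951 = 0.2012

h = 0.2012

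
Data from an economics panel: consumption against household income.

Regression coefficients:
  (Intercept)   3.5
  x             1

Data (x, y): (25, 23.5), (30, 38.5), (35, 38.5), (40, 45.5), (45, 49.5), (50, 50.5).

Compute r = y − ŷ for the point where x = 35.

ŷ = 3.5 + 35 = 38.5
r = 38.5 − 38.5 = 0

r = 0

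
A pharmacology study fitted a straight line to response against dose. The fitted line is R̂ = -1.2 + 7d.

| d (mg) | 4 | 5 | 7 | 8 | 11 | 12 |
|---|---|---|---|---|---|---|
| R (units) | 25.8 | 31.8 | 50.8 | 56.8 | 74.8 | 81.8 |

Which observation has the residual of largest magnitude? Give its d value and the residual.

d = 7, e = 3

d=4: R̂ = -1.2 + 7·4 = 26.8; e = 25.8 − 26.8 = -1
d=5: R̂ = -1.2 + 7·5 = 33.8; e = 31.8 − 33.8 = -2
d=7: R̂ = -1.2 + 7·7 = 47.8; e = 50.8 − 47.8 = 3
d=8: R̂ = -1.2 + 7·8 = 54.8; e = 56.8 − 54.8 = 2
d=11: R̂ = -1.2 + 7·11 = 75.8; e = 74.8 − 75.8 = -1
d=12: R̂ = -1.2 + 7·12 = 82.8; e = 81.8 − 82.8 = -1
Largest |e| is 3 at d = 7, residual 3.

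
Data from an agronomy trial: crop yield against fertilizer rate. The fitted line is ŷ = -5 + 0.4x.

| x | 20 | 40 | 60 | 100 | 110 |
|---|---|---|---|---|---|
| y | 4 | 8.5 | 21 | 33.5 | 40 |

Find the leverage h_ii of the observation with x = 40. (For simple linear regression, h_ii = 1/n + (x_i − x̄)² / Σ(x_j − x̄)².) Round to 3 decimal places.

x̄ = (20 + 40 + 60 + 100 + 110)/5 = 66
Σ(x − x̄)² = 2116 + 676 + 36 + 1156 + 1936 = 5920
h = 1/5 + (-26)²/5920 = 0.2 + 0.114189 = 0.314

h = 0.314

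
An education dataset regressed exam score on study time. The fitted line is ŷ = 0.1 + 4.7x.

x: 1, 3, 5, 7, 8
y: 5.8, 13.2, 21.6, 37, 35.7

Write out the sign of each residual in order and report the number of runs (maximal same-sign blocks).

x=1: ŷ = 0.1 + 4.7·1 = 4.8; r = 5.8 − 4.8 = 1
x=3: ŷ = 0.1 + 4.7·3 = 14.2; r = 13.2 − 14.2 = -1
x=5: ŷ = 0.1 + 4.7·5 = 23.6; r = 21.6 − 23.6 = -2
x=7: ŷ = 0.1 + 4.7·7 = 33; r = 37 − 33 = 4
x=8: ŷ = 0.1 + 4.7·8 = 37.7; r = 35.7 − 37.7 = -2
Signs: + − − + −
Runs: +×1, −×2, +×1, −×1 → 4

4 runs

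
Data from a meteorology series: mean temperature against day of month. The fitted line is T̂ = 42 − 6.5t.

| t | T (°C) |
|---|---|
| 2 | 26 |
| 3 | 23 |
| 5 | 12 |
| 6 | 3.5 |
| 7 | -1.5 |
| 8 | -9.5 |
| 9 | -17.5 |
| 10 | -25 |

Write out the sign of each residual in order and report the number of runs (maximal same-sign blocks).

t=2: T̂ = 42 − 6.5·2 = 29; r = 26 − 29 = -3
t=3: T̂ = 42 − 6.5·3 = 22.5; r = 23 − 22.5 = 0.5
t=5: T̂ = 42 − 6.5·5 = 9.5; r = 12 − 9.5 = 2.5
t=6: T̂ = 42 − 6.5·6 = 3; r = 3.5 − 3 = 0.5
t=7: T̂ = 42 − 6.5·7 = -3.5; r = -1.5 − (-3.5) = 2
t=8: T̂ = 42 − 6.5·8 = -10; r = -9.5 − (-10) = 0.5
t=9: T̂ = 42 − 6.5·9 = -16.5; r = -17.5 − (-16.5) = -1
t=10: T̂ = 42 − 6.5·10 = -23; r = -25 − (-23) = -2
Signs: − + + + + + − −
Runs: −×1, +×5, −×2 → 3

3 runs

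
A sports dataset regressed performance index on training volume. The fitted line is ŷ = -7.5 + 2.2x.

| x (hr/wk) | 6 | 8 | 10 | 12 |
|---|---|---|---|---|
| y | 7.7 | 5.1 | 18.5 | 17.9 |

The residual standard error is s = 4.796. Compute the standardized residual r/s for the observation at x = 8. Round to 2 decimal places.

-1.04

ŷ = -7.5 + 2.2·8 = 10.1
r = 5.1 − 10.1 = -5
r/s = -5 / 4.796 = -1.04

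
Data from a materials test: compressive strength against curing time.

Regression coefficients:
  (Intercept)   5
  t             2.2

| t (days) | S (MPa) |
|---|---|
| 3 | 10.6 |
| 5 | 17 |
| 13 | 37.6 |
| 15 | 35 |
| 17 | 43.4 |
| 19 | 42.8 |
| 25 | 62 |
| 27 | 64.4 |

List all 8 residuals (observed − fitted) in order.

-1, 1, 4, -3, 1, -4, 2, 0

t=3: Ŝ = 5 + 2.2·3 = 11.6; r = 10.6 − 11.6 = -1
t=5: Ŝ = 5 + 2.2·5 = 16; r = 17 − 16 = 1
t=13: Ŝ = 5 + 2.2·13 = 33.6; r = 37.6 − 33.6 = 4
t=15: Ŝ = 5 + 2.2·15 = 38; r = 35 − 38 = -3
t=17: Ŝ = 5 + 2.2·17 = 42.4; r = 43.4 − 42.4 = 1
t=19: Ŝ = 5 + 2.2·19 = 46.8; r = 42.8 − 46.8 = -4
t=25: Ŝ = 5 + 2.2·25 = 60; r = 62 − 60 = 2
t=27: Ŝ = 5 + 2.2·27 = 64.4; r = 64.4 − 64.4 = 0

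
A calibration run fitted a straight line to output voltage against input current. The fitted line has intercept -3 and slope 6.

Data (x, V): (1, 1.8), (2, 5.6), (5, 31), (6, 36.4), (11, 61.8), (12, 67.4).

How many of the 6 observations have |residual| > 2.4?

3

x=1: V̂ = -3 + 6·1 = 3; r = 1.8 − 3 = -1.2
x=2: V̂ = -3 + 6·2 = 9; r = 5.6 − 9 = -3.4
x=5: V̂ = -3 + 6·5 = 27; r = 31 − 27 = 4
x=6: V̂ = -3 + 6·6 = 33; r = 36.4 − 33 = 3.4
x=11: V̂ = -3 + 6·11 = 63; r = 61.8 − 63 = -1.2
x=12: V̂ = -3 + 6·12 = 69; r = 67.4 − 69 = -1.6
|r| > 2.4: x=2 (|r|=3.4), x=5 (|r|=4), x=6 (|r|=3.4) → 3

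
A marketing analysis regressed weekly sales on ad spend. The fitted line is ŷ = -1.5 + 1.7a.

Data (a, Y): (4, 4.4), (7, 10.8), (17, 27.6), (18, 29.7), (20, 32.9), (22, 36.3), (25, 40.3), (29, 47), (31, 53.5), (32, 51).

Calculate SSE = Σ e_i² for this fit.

SSE = 11.72

a=4: ŷ = -1.5 + 1.7·4 = 5.3; e = 4.4 − 5.3 = -0.9
a=7: ŷ = -1.5 + 1.7·7 = 10.4; e = 10.8 − 10.4 = 0.4
a=17: ŷ = -1.5 + 1.7·17 = 27.4; e = 27.6 − 27.4 = 0.2
a=18: ŷ = -1.5 + 1.7·18 = 29.1; e = 29.7 − 29.1 = 0.6
a=20: ŷ = -1.5 + 1.7·20 = 32.5; e = 32.9 − 32.5 = 0.4
a=22: ŷ = -1.5 + 1.7·22 = 35.9; e = 36.3 − 35.9 = 0.4
a=25: ŷ = -1.5 + 1.7·25 = 41; e = 40.3 − 41 = -0.7
a=29: ŷ = -1.5 + 1.7·29 = 47.8; e = 47 − 47.8 = -0.8
a=31: ŷ = -1.5 + 1.7·31 = 51.2; e = 53.5 − 51.2 = 2.3
a=32: ŷ = -1.5 + 1.7·32 = 52.9; e = 51 − 52.9 = -1.9
SSE = 0.81 + 0.16 + 0.04 + 0.36 + 0.16 + 0.16 + 0.49 + 0.64 + 5.29 + 3.61 = 11.72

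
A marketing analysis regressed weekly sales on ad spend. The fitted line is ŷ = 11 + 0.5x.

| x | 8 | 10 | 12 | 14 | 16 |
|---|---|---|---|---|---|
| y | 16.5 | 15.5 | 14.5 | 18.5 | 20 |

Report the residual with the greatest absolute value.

x=8: ŷ = 11 + 0.5·8 = 15; r = 16.5 − 15 = 1.5
x=10: ŷ = 11 + 0.5·10 = 16; r = 15.5 − 16 = -0.5
x=12: ŷ = 11 + 0.5·12 = 17; r = 14.5 − 17 = -2.5
x=14: ŷ = 11 + 0.5·14 = 18; r = 18.5 − 18 = 0.5
x=16: ŷ = 11 + 0.5·16 = 19; r = 20 − 19 = 1
Largest |r| is 2.5 at x = 12, residual -2.5.

r = -2.5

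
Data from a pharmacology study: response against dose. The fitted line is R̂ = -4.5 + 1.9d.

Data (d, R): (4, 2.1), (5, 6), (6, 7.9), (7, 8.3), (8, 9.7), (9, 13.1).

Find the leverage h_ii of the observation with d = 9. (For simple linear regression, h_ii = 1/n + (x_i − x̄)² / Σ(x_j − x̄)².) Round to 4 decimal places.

h = 0.5238

d̄ = (4 + 5 + 6 + 7 + 8 + 9)/6 = 6.5
Σ(d − d̄)² = 6.25 + 2.25 + 0.25 + 0.25 + 2.25 + 6.25 = 17.5
h = 1/6 + (2.5)²/17.5 = 0.166667 + 0.357143 = 0.5238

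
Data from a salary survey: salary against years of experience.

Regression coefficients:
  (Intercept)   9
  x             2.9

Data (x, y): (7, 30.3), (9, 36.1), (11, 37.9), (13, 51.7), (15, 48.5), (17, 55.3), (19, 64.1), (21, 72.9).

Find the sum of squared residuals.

SSE = 70

x=7: ŷ = 9 + 2.9·7 = 29.3; r = 30.3 − 29.3 = 1
x=9: ŷ = 9 + 2.9·9 = 35.1; r = 36.1 − 35.1 = 1
x=11: ŷ = 9 + 2.9·11 = 40.9; r = 37.9 − 40.9 = -3
x=13: ŷ = 9 + 2.9·13 = 46.7; r = 51.7 − 46.7 = 5
x=15: ŷ = 9 + 2.9·15 = 52.5; r = 48.5 − 52.5 = -4
x=17: ŷ = 9 + 2.9·17 = 58.3; r = 55.3 − 58.3 = -3
x=19: ŷ = 9 + 2.9·19 = 64.1; r = 64.1 − 64.1 = 0
x=21: ŷ = 9 + 2.9·21 = 69.9; r = 72.9 − 69.9 = 3
SSE = 1 + 1 + 9 + 25 + 16 + 9 + 0 + 9 = 70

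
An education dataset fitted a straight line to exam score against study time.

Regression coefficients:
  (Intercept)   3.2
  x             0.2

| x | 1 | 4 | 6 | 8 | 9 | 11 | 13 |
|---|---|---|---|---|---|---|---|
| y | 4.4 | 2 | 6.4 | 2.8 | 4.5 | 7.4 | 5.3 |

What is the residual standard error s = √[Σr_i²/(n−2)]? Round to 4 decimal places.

s = 1.8708

x=1: ŷ = 3.2 + 0.2·1 = 3.4; r = 4.4 − 3.4 = 1
x=4: ŷ = 3.2 + 0.2·4 = 4; r = 2 − 4 = -2
x=6: ŷ = 3.2 + 0.2·6 = 4.4; r = 6.4 − 4.4 = 2
x=8: ŷ = 3.2 + 0.2·8 = 4.8; r = 2.8 − 4.8 = -2
x=9: ŷ = 3.2 + 0.2·9 = 5; r = 4.5 − 5 = -0.5
x=11: ŷ = 3.2 + 0.2·11 = 5.4; r = 7.4 − 5.4 = 2
x=13: ŷ = 3.2 + 0.2·13 = 5.8; r = 5.3 − 5.8 = -0.5
SSE = 1 + 4 + 4 + 4 + 0.25 + 4 + 0.25 = 17.5
s = √(17.5/5) = √3.5 ≈ 1.8708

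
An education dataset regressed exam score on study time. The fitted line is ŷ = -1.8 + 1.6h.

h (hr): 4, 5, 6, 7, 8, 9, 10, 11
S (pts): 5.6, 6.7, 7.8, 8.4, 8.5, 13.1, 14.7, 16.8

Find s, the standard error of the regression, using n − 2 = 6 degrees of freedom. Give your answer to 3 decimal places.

s = 1.291

h=4: ŷ = -1.8 + 1.6·4 = 4.6; e = 5.6 − 4.6 = 1
h=5: ŷ = -1.8 + 1.6·5 = 6.2; e = 6.7 − 6.2 = 0.5
h=6: ŷ = -1.8 + 1.6·6 = 7.8; e = 7.8 − 7.8 = 0
h=7: ŷ = -1.8 + 1.6·7 = 9.4; e = 8.4 − 9.4 = -1
h=8: ŷ = -1.8 + 1.6·8 = 11; e = 8.5 − 11 = -2.5
h=9: ŷ = -1.8 + 1.6·9 = 12.6; e = 13.1 − 12.6 = 0.5
h=10: ŷ = -1.8 + 1.6·10 = 14.2; e = 14.7 − 14.2 = 0.5
h=11: ŷ = -1.8 + 1.6·11 = 15.8; e = 16.8 − 15.8 = 1
SSE = 1 + 0.25 + 0 + 1 + 6.25 + 0.25 + 0.25 + 1 = 10
s = √(10/6) = √1.66667 ≈ 1.291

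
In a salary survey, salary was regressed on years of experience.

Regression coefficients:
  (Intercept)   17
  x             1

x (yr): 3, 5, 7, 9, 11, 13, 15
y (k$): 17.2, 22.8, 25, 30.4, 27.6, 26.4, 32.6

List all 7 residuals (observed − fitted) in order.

x=3: ŷ = 17 + 3 = 20; e = 17.2 − 20 = -2.8
x=5: ŷ = 17 + 5 = 22; e = 22.8 − 22 = 0.8
x=7: ŷ = 17 + 7 = 24; e = 25 − 24 = 1
x=9: ŷ = 17 + 9 = 26; e = 30.4 − 26 = 4.4
x=11: ŷ = 17 + 11 = 28; e = 27.6 − 28 = -0.4
x=13: ŷ = 17 + 13 = 30; e = 26.4 − 30 = -3.6
x=15: ŷ = 17 + 15 = 32; e = 32.6 − 32 = 0.6

-2.8, 0.8, 1, 4.4, -0.4, -3.6, 0.6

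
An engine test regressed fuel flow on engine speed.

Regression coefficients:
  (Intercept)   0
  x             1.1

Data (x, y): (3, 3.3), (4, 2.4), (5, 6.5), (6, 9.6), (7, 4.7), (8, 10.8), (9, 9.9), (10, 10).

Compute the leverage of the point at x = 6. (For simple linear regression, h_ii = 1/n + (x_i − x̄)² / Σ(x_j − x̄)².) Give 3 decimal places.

x̄ = (3 + 4 + 5 + 6 + 7 + 8 + 9 + 10)/8 = 6.5
Σ(x − x̄)² = 12.25 + 6.25 + 2.25 + 0.25 + 0.25 + 2.25 + 6.25 + 12.25 = 42
h = 1/8 + (-0.5)²/42 = 0.125 + 0.00595238 = 0.131

h = 0.131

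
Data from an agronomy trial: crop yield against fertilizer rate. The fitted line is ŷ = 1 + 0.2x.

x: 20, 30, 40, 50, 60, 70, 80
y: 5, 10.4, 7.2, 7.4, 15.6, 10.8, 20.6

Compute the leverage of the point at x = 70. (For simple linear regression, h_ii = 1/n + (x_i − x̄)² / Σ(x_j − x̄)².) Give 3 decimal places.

x̄ = (20 + 30 + 40 + 50 + 60 + 70 + 80)/7 = 50
Σ(x − x̄)² = 900 + 400 + 100 + 0 + 100 + 400 + 900 = 2800
h = 1/7 + (20)²/2800 = 0.142857 + 0.142857 = 0.286

h = 0.286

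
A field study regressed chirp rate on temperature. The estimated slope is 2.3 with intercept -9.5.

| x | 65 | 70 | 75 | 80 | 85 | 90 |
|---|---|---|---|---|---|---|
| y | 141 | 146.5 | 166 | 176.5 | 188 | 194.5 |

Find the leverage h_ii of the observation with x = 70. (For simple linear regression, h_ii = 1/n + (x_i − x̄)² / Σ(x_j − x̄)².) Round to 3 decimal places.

x̄ = (65 + 70 + 75 + 80 + 85 + 90)/6 = 77.5
Σ(x − x̄)² = 156.25 + 56.25 + 6.25 + 6.25 + 56.25 + 156.25 = 437.5
h = 1/6 + (-7.5)²/437.5 = 0.166667 + 0.128571 = 0.295

h = 0.295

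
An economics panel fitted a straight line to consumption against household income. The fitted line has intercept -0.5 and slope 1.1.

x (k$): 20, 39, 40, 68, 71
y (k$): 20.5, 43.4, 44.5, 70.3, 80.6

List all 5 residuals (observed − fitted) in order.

x=20: ŷ = -0.5 + 1.1·20 = 21.5; r = 20.5 − 21.5 = -1
x=39: ŷ = -0.5 + 1.1·39 = 42.4; r = 43.4 − 42.4 = 1
x=40: ŷ = -0.5 + 1.1·40 = 43.5; r = 44.5 − 43.5 = 1
x=68: ŷ = -0.5 + 1.1·68 = 74.3; r = 70.3 − 74.3 = -4
x=71: ŷ = -0.5 + 1.1·71 = 77.6; r = 80.6 − 77.6 = 3

-1, 1, 1, -4, 3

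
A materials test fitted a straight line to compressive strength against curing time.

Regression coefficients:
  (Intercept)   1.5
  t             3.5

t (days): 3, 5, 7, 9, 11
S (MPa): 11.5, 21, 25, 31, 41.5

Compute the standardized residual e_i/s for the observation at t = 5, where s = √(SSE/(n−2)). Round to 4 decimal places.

1.0215

t=3: Ŝ = 1.5 + 3.5·3 = 12; e = 11.5 − 12 = -0.5
t=5: Ŝ = 1.5 + 3.5·5 = 19; e = 21 − 19 = 2
t=7: Ŝ = 1.5 + 3.5·7 = 26; e = 25 − 26 = -1
t=9: Ŝ = 1.5 + 3.5·9 = 33; e = 31 − 33 = -2
t=11: Ŝ = 1.5 + 3.5·11 = 40; e = 41.5 − 40 = 1.5
SSE = 0.25 + 4 + 1 + 4 + 2.25 = 11.5
s = √(11.5/3) = 1.95789
e/s = 2 / 1.95789 = 1.0215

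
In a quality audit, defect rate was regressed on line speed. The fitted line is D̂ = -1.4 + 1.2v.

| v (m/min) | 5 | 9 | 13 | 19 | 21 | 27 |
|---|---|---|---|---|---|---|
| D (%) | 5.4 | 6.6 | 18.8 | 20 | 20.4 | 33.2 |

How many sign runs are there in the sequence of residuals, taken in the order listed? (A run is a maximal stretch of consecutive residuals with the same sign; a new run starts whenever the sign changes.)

5 runs

v=5: D̂ = -1.4 + 1.2·5 = 4.6; e = 5.4 − 4.6 = 0.8
v=9: D̂ = -1.4 + 1.2·9 = 9.4; e = 6.6 − 9.4 = -2.8
v=13: D̂ = -1.4 + 1.2·13 = 14.2; e = 18.8 − 14.2 = 4.6
v=19: D̂ = -1.4 + 1.2·19 = 21.4; e = 20 − 21.4 = -1.4
v=21: D̂ = -1.4 + 1.2·21 = 23.8; e = 20.4 − 23.8 = -3.4
v=27: D̂ = -1.4 + 1.2·27 = 31; e = 33.2 − 31 = 2.2
Signs: + − + − − +
Runs: +×1, −×1, +×1, −×2, +×1 → 5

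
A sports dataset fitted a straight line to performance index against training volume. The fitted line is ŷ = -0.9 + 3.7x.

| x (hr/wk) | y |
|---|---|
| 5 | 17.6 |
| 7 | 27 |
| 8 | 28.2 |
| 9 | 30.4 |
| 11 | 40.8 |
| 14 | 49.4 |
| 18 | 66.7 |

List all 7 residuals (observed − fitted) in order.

0, 2, -0.5, -2, 1, -1.5, 1

x=5: ŷ = -0.9 + 3.7·5 = 17.6; e = 17.6 − 17.6 = 0
x=7: ŷ = -0.9 + 3.7·7 = 25; e = 27 − 25 = 2
x=8: ŷ = -0.9 + 3.7·8 = 28.7; e = 28.2 − 28.7 = -0.5
x=9: ŷ = -0.9 + 3.7·9 = 32.4; e = 30.4 − 32.4 = -2
x=11: ŷ = -0.9 + 3.7·11 = 39.8; e = 40.8 − 39.8 = 1
x=14: ŷ = -0.9 + 3.7·14 = 50.9; e = 49.4 − 50.9 = -1.5
x=18: ŷ = -0.9 + 3.7·18 = 65.7; e = 66.7 − 65.7 = 1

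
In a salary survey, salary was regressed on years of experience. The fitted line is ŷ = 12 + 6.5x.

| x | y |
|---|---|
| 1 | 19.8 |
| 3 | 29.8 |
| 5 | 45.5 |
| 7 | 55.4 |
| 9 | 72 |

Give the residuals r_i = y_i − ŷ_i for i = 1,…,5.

1.3, -1.7, 1, -2.1, 1.5

x=1: ŷ = 12 + 6.5·1 = 18.5; r = 19.8 − 18.5 = 1.3
x=3: ŷ = 12 + 6.5·3 = 31.5; r = 29.8 − 31.5 = -1.7
x=5: ŷ = 12 + 6.5·5 = 44.5; r = 45.5 − 44.5 = 1
x=7: ŷ = 12 + 6.5·7 = 57.5; r = 55.4 − 57.5 = -2.1
x=9: ŷ = 12 + 6.5·9 = 70.5; r = 72 − 70.5 = 1.5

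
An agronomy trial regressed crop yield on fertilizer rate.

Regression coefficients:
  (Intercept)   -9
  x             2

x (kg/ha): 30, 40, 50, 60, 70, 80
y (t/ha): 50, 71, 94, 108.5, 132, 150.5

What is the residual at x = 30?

r = -1

ŷ = -9 + 2·30 = 51
r = 50 − 51 = -1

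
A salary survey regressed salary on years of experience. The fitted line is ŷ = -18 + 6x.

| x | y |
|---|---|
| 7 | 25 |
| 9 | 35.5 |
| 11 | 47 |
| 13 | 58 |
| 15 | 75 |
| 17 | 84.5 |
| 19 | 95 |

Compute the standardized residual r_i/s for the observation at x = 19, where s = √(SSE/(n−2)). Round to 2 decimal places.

x=7: ŷ = -18 + 6·7 = 24; r = 25 − 24 = 1
x=9: ŷ = -18 + 6·9 = 36; r = 35.5 − 36 = -0.5
x=11: ŷ = -18 + 6·11 = 48; r = 47 − 48 = -1
x=13: ŷ = -18 + 6·13 = 60; r = 58 − 60 = -2
x=15: ŷ = -18 + 6·15 = 72; r = 75 − 72 = 3
x=17: ŷ = -18 + 6·17 = 84; r = 84.5 − 84 = 0.5
x=19: ŷ = -18 + 6·19 = 96; r = 95 − 96 = -1
SSE = 1 + 0.25 + 1 + 4 + 9 + 0.25 + 1 = 16.5
s = √(16.5/5) = 1.81659
r/s = -1 / 1.81659 = -0.55

-0.55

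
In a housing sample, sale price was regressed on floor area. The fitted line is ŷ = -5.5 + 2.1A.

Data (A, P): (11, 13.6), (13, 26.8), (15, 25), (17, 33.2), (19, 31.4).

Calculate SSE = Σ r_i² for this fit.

A=11: ŷ = -5.5 + 2.1·11 = 17.6; r = 13.6 − 17.6 = -4
A=13: ŷ = -5.5 + 2.1·13 = 21.8; r = 26.8 − 21.8 = 5
A=15: ŷ = -5.5 + 2.1·15 = 26; r = 25 − 26 = -1
A=17: ŷ = -5.5 + 2.1·17 = 30.2; r = 33.2 − 30.2 = 3
A=19: ŷ = -5.5 + 2.1·19 = 34.4; r = 31.4 − 34.4 = -3
SSE = 16 + 25 + 1 + 9 + 9 = 60

SSE = 60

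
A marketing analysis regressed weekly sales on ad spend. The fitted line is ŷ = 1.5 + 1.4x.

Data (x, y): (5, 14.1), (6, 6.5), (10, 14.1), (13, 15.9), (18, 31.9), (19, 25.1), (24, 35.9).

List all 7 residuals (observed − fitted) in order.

x=5: ŷ = 1.5 + 1.4·5 = 8.5; e = 14.1 − 8.5 = 5.6
x=6: ŷ = 1.5 + 1.4·6 = 9.9; e = 6.5 − 9.9 = -3.4
x=10: ŷ = 1.5 + 1.4·10 = 15.5; e = 14.1 − 15.5 = -1.4
x=13: ŷ = 1.5 + 1.4·13 = 19.7; e = 15.9 − 19.7 = -3.8
x=18: ŷ = 1.5 + 1.4·18 = 26.7; e = 31.9 − 26.7 = 5.2
x=19: ŷ = 1.5 + 1.4·19 = 28.1; e = 25.1 − 28.1 = -3
x=24: ŷ = 1.5 + 1.4·24 = 35.1; e = 35.9 − 35.1 = 0.8

5.6, -3.4, -1.4, -3.8, 5.2, -3, 0.8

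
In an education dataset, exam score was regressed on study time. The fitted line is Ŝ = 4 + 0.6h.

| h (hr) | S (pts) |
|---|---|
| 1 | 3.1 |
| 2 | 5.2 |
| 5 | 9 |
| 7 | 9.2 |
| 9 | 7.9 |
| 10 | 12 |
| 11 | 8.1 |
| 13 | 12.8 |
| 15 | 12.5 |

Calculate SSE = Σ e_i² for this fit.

SSE = 21

h=1: Ŝ = 4 + 0.6·1 = 4.6; e = 3.1 − 4.6 = -1.5
h=2: Ŝ = 4 + 0.6·2 = 5.2; e = 5.2 − 5.2 = 0
h=5: Ŝ = 4 + 0.6·5 = 7; e = 9 − 7 = 2
h=7: Ŝ = 4 + 0.6·7 = 8.2; e = 9.2 − 8.2 = 1
h=9: Ŝ = 4 + 0.6·9 = 9.4; e = 7.9 − 9.4 = -1.5
h=10: Ŝ = 4 + 0.6·10 = 10; e = 12 − 10 = 2
h=11: Ŝ = 4 + 0.6·11 = 10.6; e = 8.1 − 10.6 = -2.5
h=13: Ŝ = 4 + 0.6·13 = 11.8; e = 12.8 − 11.8 = 1
h=15: Ŝ = 4 + 0.6·15 = 13; e = 12.5 − 13 = -0.5
SSE = 2.25 + 0 + 4 + 1 + 2.25 + 4 + 6.25 + 1 + 0.25 = 21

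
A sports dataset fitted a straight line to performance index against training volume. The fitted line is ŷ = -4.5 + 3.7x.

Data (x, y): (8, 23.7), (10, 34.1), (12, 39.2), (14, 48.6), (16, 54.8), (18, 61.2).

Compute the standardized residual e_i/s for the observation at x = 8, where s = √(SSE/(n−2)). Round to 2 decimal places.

-1.02

x=8: ŷ = -4.5 + 3.7·8 = 25.1; e = 23.7 − 25.1 = -1.4
x=10: ŷ = -4.5 + 3.7·10 = 32.5; e = 34.1 − 32.5 = 1.6
x=12: ŷ = -4.5 + 3.7·12 = 39.9; e = 39.2 − 39.9 = -0.7
x=14: ŷ = -4.5 + 3.7·14 = 47.3; e = 48.6 − 47.3 = 1.3
x=16: ŷ = -4.5 + 3.7·16 = 54.7; e = 54.8 − 54.7 = 0.1
x=18: ŷ = -4.5 + 3.7·18 = 62.1; e = 61.2 − 62.1 = -0.9
SSE = 1.96 + 2.56 + 0.49 + 1.69 + 0.01 + 0.81 = 7.52
s = √(7.52/4) = 1.37113
e/s = -1.4 / 1.37113 = -1.02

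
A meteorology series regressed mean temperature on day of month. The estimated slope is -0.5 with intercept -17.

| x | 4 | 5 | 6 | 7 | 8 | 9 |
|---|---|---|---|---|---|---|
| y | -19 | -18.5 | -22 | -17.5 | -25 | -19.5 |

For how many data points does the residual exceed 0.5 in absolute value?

5

x=4: ŷ = -17 − 0.5·4 = -19; r = -19 − (-19) = 0
x=5: ŷ = -17 − 0.5·5 = -19.5; r = -18.5 − (-19.5) = 1
x=6: ŷ = -17 − 0.5·6 = -20; r = -22 − (-20) = -2
x=7: ŷ = -17 − 0.5·7 = -20.5; r = -17.5 − (-20.5) = 3
x=8: ŷ = -17 − 0.5·8 = -21; r = -25 − (-21) = -4
x=9: ŷ = -17 − 0.5·9 = -21.5; r = -19.5 − (-21.5) = 2
|r| > 0.5: x=5 (|r|=1), x=6 (|r|=2), x=7 (|r|=3), x=8 (|r|=4), x=9 (|r|=2) → 5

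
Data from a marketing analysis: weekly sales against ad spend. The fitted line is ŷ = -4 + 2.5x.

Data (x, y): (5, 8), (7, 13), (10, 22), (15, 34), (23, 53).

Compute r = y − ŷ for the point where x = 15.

r = 0.5

ŷ = -4 + 2.5·15 = 33.5
r = 34 − 33.5 = 0.5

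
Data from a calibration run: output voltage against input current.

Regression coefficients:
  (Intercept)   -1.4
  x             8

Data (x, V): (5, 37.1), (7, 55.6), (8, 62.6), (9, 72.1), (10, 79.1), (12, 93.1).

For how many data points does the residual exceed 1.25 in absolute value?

3

x=5: ŷ = -1.4 + 8·5 = 38.6; r = 37.1 − 38.6 = -1.5
x=7: ŷ = -1.4 + 8·7 = 54.6; r = 55.6 − 54.6 = 1
x=8: ŷ = -1.4 + 8·8 = 62.6; r = 62.6 − 62.6 = 0
x=9: ŷ = -1.4 + 8·9 = 70.6; r = 72.1 − 70.6 = 1.5
x=10: ŷ = -1.4 + 8·10 = 78.6; r = 79.1 − 78.6 = 0.5
x=12: ŷ = -1.4 + 8·12 = 94.6; r = 93.1 − 94.6 = -1.5
|r| > 1.25: x=5 (|r|=1.5), x=9 (|r|=1.5), x=12 (|r|=1.5) → 3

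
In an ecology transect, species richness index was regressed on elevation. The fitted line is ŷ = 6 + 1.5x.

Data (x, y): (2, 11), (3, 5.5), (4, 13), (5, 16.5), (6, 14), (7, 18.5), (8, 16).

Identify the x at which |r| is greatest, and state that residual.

x = 3, r = -5

x=2: ŷ = 6 + 1.5·2 = 9; r = 11 − 9 = 2
x=3: ŷ = 6 + 1.5·3 = 10.5; r = 5.5 − 10.5 = -5
x=4: ŷ = 6 + 1.5·4 = 12; r = 13 − 12 = 1
x=5: ŷ = 6 + 1.5·5 = 13.5; r = 16.5 − 13.5 = 3
x=6: ŷ = 6 + 1.5·6 = 15; r = 14 − 15 = -1
x=7: ŷ = 6 + 1.5·7 = 16.5; r = 18.5 − 16.5 = 2
x=8: ŷ = 6 + 1.5·8 = 18; r = 16 − 18 = -2
Largest |r| is 5 at x = 3, residual -5.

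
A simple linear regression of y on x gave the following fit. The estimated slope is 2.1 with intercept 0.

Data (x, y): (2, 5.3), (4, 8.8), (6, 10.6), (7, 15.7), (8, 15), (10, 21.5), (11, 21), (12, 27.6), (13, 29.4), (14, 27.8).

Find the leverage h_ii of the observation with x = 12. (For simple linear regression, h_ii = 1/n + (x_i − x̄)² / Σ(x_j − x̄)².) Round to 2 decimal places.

h = 0.18

x̄ = (2 + 4 + 6 + 7 + 8 + 10 + 11 + 12 + 13 + 14)/10 = 8.7
Σ(x − x̄)² = 44.89 + 22.09 + 7.29 + 2.89 + 0.49 + 1.69 + 5.29 + 10.89 + 18.49 + 28.09 = 142.1
h = 1/10 + (3.3)²/142.1 = 0.1 + 0.0766362 = 0.18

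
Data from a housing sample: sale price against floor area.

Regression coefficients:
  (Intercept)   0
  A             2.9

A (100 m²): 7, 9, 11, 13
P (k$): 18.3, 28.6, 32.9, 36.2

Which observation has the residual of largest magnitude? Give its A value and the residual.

A=7: P̂ = 2.9·7 = 20.3; r = 18.3 − 20.3 = -2
A=9: P̂ = 2.9·9 = 26.1; r = 28.6 − 26.1 = 2.5
A=11: P̂ = 2.9·11 = 31.9; r = 32.9 − 31.9 = 1
A=13: P̂ = 2.9·13 = 37.7; r = 36.2 − 37.7 = -1.5
Largest |r| is 2.5 at A = 9, residual 2.5.

A = 9, r = 2.5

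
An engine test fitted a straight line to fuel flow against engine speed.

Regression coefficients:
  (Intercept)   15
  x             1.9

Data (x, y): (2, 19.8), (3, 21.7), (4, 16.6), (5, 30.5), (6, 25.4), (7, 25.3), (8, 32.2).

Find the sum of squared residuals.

x=2: ŷ = 15 + 1.9·2 = 18.8; r = 19.8 − 18.8 = 1
x=3: ŷ = 15 + 1.9·3 = 20.7; r = 21.7 − 20.7 = 1
x=4: ŷ = 15 + 1.9·4 = 22.6; r = 16.6 − 22.6 = -6
x=5: ŷ = 15 + 1.9·5 = 24.5; r = 30.5 − 24.5 = 6
x=6: ŷ = 15 + 1.9·6 = 26.4; r = 25.4 − 26.4 = -1
x=7: ŷ = 15 + 1.9·7 = 28.3; r = 25.3 − 28.3 = -3
x=8: ŷ = 15 + 1.9·8 = 30.2; r = 32.2 − 30.2 = 2
SSE = 1 + 1 + 36 + 36 + 1 + 9 + 4 = 88

SSE = 88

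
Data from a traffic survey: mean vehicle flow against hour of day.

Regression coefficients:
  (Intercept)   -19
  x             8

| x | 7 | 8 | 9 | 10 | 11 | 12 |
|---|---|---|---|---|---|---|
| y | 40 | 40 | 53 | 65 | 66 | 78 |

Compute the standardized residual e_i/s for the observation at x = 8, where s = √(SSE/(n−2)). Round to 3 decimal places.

x=7: ŷ = -19 + 8·7 = 37; e = 40 − 37 = 3
x=8: ŷ = -19 + 8·8 = 45; e = 40 − 45 = -5
x=9: ŷ = -19 + 8·9 = 53; e = 53 − 53 = 0
x=10: ŷ = -19 + 8·10 = 61; e = 65 − 61 = 4
x=11: ŷ = -19 + 8·11 = 69; e = 66 − 69 = -3
x=12: ŷ = -19 + 8·12 = 77; e = 78 − 77 = 1
SSE = 9 + 25 + 0 + 16 + 9 + 1 = 60
s = √(60/4) = 3.87298
e/s = -5 / 3.87298 = -1.291

-1.291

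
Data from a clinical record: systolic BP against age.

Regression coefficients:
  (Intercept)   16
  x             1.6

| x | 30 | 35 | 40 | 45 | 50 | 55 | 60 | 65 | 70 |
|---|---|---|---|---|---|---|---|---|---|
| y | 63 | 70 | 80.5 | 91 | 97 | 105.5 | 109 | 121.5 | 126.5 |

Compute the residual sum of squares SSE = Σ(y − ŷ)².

SSE = 31

x=30: ŷ = 16 + 1.6·30 = 64; r = 63 − 64 = -1
x=35: ŷ = 16 + 1.6·35 = 72; r = 70 − 72 = -2
x=40: ŷ = 16 + 1.6·40 = 80; r = 80.5 − 80 = 0.5
x=45: ŷ = 16 + 1.6·45 = 88; r = 91 − 88 = 3
x=50: ŷ = 16 + 1.6·50 = 96; r = 97 − 96 = 1
x=55: ŷ = 16 + 1.6·55 = 104; r = 105.5 − 104 = 1.5
x=60: ŷ = 16 + 1.6·60 = 112; r = 109 − 112 = -3
x=65: ŷ = 16 + 1.6·65 = 120; r = 121.5 − 120 = 1.5
x=70: ŷ = 16 + 1.6·70 = 128; r = 126.5 − 128 = -1.5
SSE = 1 + 4 + 0.25 + 9 + 1 + 2.25 + 9 + 2.25 + 2.25 = 31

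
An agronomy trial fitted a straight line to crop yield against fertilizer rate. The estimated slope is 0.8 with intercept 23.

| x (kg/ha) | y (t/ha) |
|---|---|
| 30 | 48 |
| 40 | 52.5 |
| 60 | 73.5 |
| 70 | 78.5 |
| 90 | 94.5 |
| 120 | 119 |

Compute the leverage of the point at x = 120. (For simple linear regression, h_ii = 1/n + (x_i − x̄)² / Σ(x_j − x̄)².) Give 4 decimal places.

x̄ = (30 + 40 + 60 + 70 + 90 + 120)/6 = 68.3333
Σ(x − x̄)² = 1469.44 + 802.778 + 69.4444 + 2.77778 + 469.444 + 2669.44 = 5483.33
h = 1/6 + (51.6667)²/5483.33 = 0.166667 + 0.486829 = 0.6535

h = 0.6535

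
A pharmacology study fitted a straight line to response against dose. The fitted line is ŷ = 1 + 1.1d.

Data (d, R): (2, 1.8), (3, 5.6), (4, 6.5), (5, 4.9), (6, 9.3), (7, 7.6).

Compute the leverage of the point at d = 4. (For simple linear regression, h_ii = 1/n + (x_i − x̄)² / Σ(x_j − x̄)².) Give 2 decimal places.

d̄ = (2 + 3 + 4 + 5 + 6 + 7)/6 = 4.5
Σ(d − d̄)² = 6.25 + 2.25 + 0.25 + 0.25 + 2.25 + 6.25 = 17.5
h = 1/6 + (-0.5)²/17.5 = 0.166667 + 0.0142857 = 0.18

h = 0.18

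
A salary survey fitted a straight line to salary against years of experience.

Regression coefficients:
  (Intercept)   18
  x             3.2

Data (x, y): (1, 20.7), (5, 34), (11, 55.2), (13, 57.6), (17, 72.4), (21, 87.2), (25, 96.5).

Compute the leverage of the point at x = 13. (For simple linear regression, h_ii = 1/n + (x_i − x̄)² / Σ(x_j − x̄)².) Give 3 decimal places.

h = 0.143

x̄ = (1 + 5 + 11 + 13 + 17 + 21 + 25)/7 = 13.2857
Σ(x − x̄)² = 150.939 + 68.6531 + 5.22449 + 0.0816327 + 13.7959 + 59.5102 + 137.224 = 435.429
h = 1/7 + (-0.285714)²/435.429 = 0.142857 + 0.000187477 = 0.143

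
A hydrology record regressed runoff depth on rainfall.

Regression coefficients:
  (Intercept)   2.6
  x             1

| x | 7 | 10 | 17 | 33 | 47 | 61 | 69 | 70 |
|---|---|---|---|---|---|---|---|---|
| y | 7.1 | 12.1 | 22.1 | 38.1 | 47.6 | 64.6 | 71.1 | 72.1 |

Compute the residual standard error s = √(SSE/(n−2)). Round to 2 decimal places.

x=7: ŷ = 2.6 + 7 = 9.6; r = 7.1 − 9.6 = -2.5
x=10: ŷ = 2.6 + 10 = 12.6; r = 12.1 − 12.6 = -0.5
x=17: ŷ = 2.6 + 17 = 19.6; r = 22.1 − 19.6 = 2.5
x=33: ŷ = 2.6 + 33 = 35.6; r = 38.1 − 35.6 = 2.5
x=47: ŷ = 2.6 + 47 = 49.6; r = 47.6 − 49.6 = -2
x=61: ŷ = 2.6 + 61 = 63.6; r = 64.6 − 63.6 = 1
x=69: ŷ = 2.6 + 69 = 71.6; r = 71.1 − 71.6 = -0.5
x=70: ŷ = 2.6 + 70 = 72.6; r = 72.1 − 72.6 = -0.5
SSE = 6.25 + 0.25 + 6.25 + 6.25 + 4 + 1 + 0.25 + 0.25 = 24.5
s = √(24.5/6) = √4.08333 ≈ 2.02

s = 2.02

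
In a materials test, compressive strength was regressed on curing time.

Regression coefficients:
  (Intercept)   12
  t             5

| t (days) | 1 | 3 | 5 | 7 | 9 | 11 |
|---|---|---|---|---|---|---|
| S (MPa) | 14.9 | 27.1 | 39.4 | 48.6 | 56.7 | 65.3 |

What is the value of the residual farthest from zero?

t=1: Ŝ = 12 + 5·1 = 17; e = 14.9 − 17 = -2.1
t=3: Ŝ = 12 + 5·3 = 27; e = 27.1 − 27 = 0.1
t=5: Ŝ = 12 + 5·5 = 37; e = 39.4 − 37 = 2.4
t=7: Ŝ = 12 + 5·7 = 47; e = 48.6 − 47 = 1.6
t=9: Ŝ = 12 + 5·9 = 57; e = 56.7 − 57 = -0.3
t=11: Ŝ = 12 + 5·11 = 67; e = 65.3 − 67 = -1.7
Largest |e| is 2.4 at t = 5, residual 2.4.

e = 2.4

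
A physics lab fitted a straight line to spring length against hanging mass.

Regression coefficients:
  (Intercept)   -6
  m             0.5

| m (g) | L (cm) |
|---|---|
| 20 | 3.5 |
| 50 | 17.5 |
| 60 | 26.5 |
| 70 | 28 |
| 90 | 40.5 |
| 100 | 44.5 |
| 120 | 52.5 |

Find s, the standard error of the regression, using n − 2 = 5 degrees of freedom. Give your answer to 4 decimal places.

s = 1.7029

m=20: L̂ = -6 + 0.5·20 = 4; e = 3.5 − 4 = -0.5
m=50: L̂ = -6 + 0.5·50 = 19; e = 17.5 − 19 = -1.5
m=60: L̂ = -6 + 0.5·60 = 24; e = 26.5 − 24 = 2.5
m=70: L̂ = -6 + 0.5·70 = 29; e = 28 − 29 = -1
m=90: L̂ = -6 + 0.5·90 = 39; e = 40.5 − 39 = 1.5
m=100: L̂ = -6 + 0.5·100 = 44; e = 44.5 − 44 = 0.5
m=120: L̂ = -6 + 0.5·120 = 54; e = 52.5 − 54 = -1.5
SSE = 0.25 + 2.25 + 6.25 + 1 + 2.25 + 0.25 + 2.25 = 14.5
s = √(14.5/5) = √2.9 ≈ 1.7029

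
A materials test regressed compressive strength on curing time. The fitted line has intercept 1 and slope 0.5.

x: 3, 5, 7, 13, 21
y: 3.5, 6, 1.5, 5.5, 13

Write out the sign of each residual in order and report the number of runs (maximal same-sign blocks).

3 runs

x=3: ŷ = 1 + 0.5·3 = 2.5; r = 3.5 − 2.5 = 1
x=5: ŷ = 1 + 0.5·5 = 3.5; r = 6 − 3.5 = 2.5
x=7: ŷ = 1 + 0.5·7 = 4.5; r = 1.5 − 4.5 = -3
x=13: ŷ = 1 + 0.5·13 = 7.5; r = 5.5 − 7.5 = -2
x=21: ŷ = 1 + 0.5·21 = 11.5; r = 13 − 11.5 = 1.5
Signs: + + − − +
Runs: +×2, −×2, +×1 → 3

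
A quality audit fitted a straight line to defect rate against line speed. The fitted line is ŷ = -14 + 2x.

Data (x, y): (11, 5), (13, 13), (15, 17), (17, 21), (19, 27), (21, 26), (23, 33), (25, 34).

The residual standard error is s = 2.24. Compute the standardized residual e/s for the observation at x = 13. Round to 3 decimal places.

0.446

ŷ = -14 + 2·13 = 12
e = 13 − 12 = 1
e/s = 1 / 2.24 = 0.446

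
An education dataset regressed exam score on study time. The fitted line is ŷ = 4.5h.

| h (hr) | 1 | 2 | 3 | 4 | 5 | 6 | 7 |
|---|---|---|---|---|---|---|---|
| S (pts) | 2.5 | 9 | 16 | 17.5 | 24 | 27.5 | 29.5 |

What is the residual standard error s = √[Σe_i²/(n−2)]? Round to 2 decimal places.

h=1: ŷ = 4.5·1 = 4.5; e = 2.5 − 4.5 = -2
h=2: ŷ = 4.5·2 = 9; e = 9 − 9 = 0
h=3: ŷ = 4.5·3 = 13.5; e = 16 − 13.5 = 2.5
h=4: ŷ = 4.5·4 = 18; e = 17.5 − 18 = -0.5
h=5: ŷ = 4.5·5 = 22.5; e = 24 − 22.5 = 1.5
h=6: ŷ = 4.5·6 = 27; e = 27.5 − 27 = 0.5
h=7: ŷ = 4.5·7 = 31.5; e = 29.5 − 31.5 = -2
SSE = 4 + 0 + 6.25 + 0.25 + 2.25 + 0.25 + 4 = 17
s = √(17/5) = √3.4 ≈ 1.84

s = 1.84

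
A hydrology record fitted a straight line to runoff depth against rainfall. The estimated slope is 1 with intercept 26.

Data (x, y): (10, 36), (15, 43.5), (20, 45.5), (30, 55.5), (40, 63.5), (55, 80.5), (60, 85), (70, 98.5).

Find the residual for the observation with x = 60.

ŷ = 26 + 60 = 86
e = 85 − 86 = -1

e = -1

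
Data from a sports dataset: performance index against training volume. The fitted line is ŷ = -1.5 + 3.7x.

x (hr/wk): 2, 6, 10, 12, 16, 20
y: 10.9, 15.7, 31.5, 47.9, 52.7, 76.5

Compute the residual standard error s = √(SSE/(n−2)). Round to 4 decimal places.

s = 5.7446

x=2: ŷ = -1.5 + 3.7·2 = 5.9; r = 10.9 − 5.9 = 5
x=6: ŷ = -1.5 + 3.7·6 = 20.7; r = 15.7 − 20.7 = -5
x=10: ŷ = -1.5 + 3.7·10 = 35.5; r = 31.5 − 35.5 = -4
x=12: ŷ = -1.5 + 3.7·12 = 42.9; r = 47.9 − 42.9 = 5
x=16: ŷ = -1.5 + 3.7·16 = 57.7; r = 52.7 − 57.7 = -5
x=20: ŷ = -1.5 + 3.7·20 = 72.5; r = 76.5 − 72.5 = 4
SSE = 25 + 25 + 16 + 25 + 25 + 16 = 132
s = √(132/4) = √33 ≈ 5.7446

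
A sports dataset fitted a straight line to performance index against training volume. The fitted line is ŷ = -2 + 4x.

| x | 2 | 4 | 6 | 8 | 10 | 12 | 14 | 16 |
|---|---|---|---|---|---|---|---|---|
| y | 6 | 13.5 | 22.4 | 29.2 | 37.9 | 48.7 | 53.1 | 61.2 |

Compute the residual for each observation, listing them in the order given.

x=2: ŷ = -2 + 4·2 = 6; e = 6 − 6 = 0
x=4: ŷ = -2 + 4·4 = 14; e = 13.5 − 14 = -0.5
x=6: ŷ = -2 + 4·6 = 22; e = 22.4 − 22 = 0.4
x=8: ŷ = -2 + 4·8 = 30; e = 29.2 − 30 = -0.8
x=10: ŷ = -2 + 4·10 = 38; e = 37.9 − 38 = -0.1
x=12: ŷ = -2 + 4·12 = 46; e = 48.7 − 46 = 2.7
x=14: ŷ = -2 + 4·14 = 54; e = 53.1 − 54 = -0.9
x=16: ŷ = -2 + 4·16 = 62; e = 61.2 − 62 = -0.8

0, -0.5, 0.4, -0.8, -0.1, 2.7, -0.9, -0.8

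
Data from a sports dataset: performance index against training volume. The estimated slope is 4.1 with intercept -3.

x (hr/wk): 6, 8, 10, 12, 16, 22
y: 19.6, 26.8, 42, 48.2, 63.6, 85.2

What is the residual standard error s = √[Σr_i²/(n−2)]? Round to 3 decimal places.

s = 3.082

x=6: ŷ = -3 + 4.1·6 = 21.6; r = 19.6 − 21.6 = -2
x=8: ŷ = -3 + 4.1·8 = 29.8; r = 26.8 − 29.8 = -3
x=10: ŷ = -3 + 4.1·10 = 38; r = 42 − 38 = 4
x=12: ŷ = -3 + 4.1·12 = 46.2; r = 48.2 − 46.2 = 2
x=16: ŷ = -3 + 4.1·16 = 62.6; r = 63.6 − 62.6 = 1
x=22: ŷ = -3 + 4.1·22 = 87.2; r = 85.2 − 87.2 = -2
SSE = 4 + 9 + 16 + 4 + 1 + 4 = 38
s = √(38/4) = √9.5 ≈ 3.082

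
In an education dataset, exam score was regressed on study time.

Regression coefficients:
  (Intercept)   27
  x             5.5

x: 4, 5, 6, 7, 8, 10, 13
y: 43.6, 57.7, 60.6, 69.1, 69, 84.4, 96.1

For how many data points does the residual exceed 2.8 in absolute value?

3

x=4: ŷ = 27 + 5.5·4 = 49; e = 43.6 − 49 = -5.4
x=5: ŷ = 27 + 5.5·5 = 54.5; e = 57.7 − 54.5 = 3.2
x=6: ŷ = 27 + 5.5·6 = 60; e = 60.6 − 60 = 0.6
x=7: ŷ = 27 + 5.5·7 = 65.5; e = 69.1 − 65.5 = 3.6
x=8: ŷ = 27 + 5.5·8 = 71; e = 69 − 71 = -2
x=10: ŷ = 27 + 5.5·10 = 82; e = 84.4 − 82 = 2.4
x=13: ŷ = 27 + 5.5·13 = 98.5; e = 96.1 − 98.5 = -2.4
|e| > 2.8: x=4 (|e|=5.4), x=5 (|e|=3.2), x=7 (|e|=3.6) → 3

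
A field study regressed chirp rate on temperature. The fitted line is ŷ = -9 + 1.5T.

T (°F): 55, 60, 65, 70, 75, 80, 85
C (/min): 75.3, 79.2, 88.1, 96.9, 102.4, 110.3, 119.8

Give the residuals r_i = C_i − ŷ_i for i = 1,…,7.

1.8, -1.8, -0.4, 0.9, -1.1, -0.7, 1.3

T=55: ŷ = -9 + 1.5·55 = 73.5; r = 75.3 − 73.5 = 1.8
T=60: ŷ = -9 + 1.5·60 = 81; r = 79.2 − 81 = -1.8
T=65: ŷ = -9 + 1.5·65 = 88.5; r = 88.1 − 88.5 = -0.4
T=70: ŷ = -9 + 1.5·70 = 96; r = 96.9 − 96 = 0.9
T=75: ŷ = -9 + 1.5·75 = 103.5; r = 102.4 − 103.5 = -1.1
T=80: ŷ = -9 + 1.5·80 = 111; r = 110.3 − 111 = -0.7
T=85: ŷ = -9 + 1.5·85 = 118.5; r = 119.8 − 118.5 = 1.3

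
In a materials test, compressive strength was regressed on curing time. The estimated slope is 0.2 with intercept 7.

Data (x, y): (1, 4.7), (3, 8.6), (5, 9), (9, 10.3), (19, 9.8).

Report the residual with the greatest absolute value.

r = -2.5

x=1: ŷ = 7 + 0.2·1 = 7.2; r = 4.7 − 7.2 = -2.5
x=3: ŷ = 7 + 0.2·3 = 7.6; r = 8.6 − 7.6 = 1
x=5: ŷ = 7 + 0.2·5 = 8; r = 9 − 8 = 1
x=9: ŷ = 7 + 0.2·9 = 8.8; r = 10.3 − 8.8 = 1.5
x=19: ŷ = 7 + 0.2·19 = 10.8; r = 9.8 − 10.8 = -1
Largest |r| is 2.5 at x = 1, residual -2.5.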